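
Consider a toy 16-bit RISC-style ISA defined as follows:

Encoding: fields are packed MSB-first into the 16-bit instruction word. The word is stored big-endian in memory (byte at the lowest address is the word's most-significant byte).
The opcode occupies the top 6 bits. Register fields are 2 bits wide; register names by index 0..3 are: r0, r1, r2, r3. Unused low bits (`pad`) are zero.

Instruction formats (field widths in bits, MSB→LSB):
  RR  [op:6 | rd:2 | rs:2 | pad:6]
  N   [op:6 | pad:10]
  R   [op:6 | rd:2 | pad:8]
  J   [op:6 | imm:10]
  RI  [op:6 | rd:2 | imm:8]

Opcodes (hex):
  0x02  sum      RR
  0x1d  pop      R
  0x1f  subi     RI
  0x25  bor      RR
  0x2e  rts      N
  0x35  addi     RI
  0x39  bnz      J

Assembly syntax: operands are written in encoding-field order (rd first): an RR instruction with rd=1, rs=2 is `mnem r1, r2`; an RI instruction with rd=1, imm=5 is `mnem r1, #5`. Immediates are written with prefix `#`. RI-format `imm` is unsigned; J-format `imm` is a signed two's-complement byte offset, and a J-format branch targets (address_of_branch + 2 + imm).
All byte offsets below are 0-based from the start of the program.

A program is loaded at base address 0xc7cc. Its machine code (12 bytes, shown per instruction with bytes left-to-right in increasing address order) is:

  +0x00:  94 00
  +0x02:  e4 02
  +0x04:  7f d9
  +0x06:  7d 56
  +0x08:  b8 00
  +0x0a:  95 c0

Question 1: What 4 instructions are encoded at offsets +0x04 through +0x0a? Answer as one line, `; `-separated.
off 0x04: read 7f d9 as big → 0x7fd9
  opcode bits[15:10]=0x1f: subi/RI
  [9:8] rd=3 = r3
  [7:0] imm=217 = #217
off 0x06: read 7d 56 as big → 0x7d56
  opcode bits[15:10]=0x1f: subi/RI
  [9:8] rd=1 = r1
  [7:0] imm=86 = #86
off 0x08: read b8 00 as big → 0xb800
  opcode bits[15:10]=0x2e: rts/N
off 0x0a: read 95 c0 as big → 0x95c0
  opcode bits[15:10]=0x25: bor/RR
  [9:8] rd=1 = r1
  [7:6] rs=3 = r3

subi r3, #217; subi r1, #86; rts; bor r1, r3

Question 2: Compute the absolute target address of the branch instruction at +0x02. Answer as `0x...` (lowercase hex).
0xc7d2

+0x02: e4 02 ⇒ word 0xe402 (big)
  top 6b → 0x39 → bnz [J]
  [9:0] imm=2 = #2
  target = base 0xc7cc + off 0x02 + 2 + imm 2 = 0xc7d2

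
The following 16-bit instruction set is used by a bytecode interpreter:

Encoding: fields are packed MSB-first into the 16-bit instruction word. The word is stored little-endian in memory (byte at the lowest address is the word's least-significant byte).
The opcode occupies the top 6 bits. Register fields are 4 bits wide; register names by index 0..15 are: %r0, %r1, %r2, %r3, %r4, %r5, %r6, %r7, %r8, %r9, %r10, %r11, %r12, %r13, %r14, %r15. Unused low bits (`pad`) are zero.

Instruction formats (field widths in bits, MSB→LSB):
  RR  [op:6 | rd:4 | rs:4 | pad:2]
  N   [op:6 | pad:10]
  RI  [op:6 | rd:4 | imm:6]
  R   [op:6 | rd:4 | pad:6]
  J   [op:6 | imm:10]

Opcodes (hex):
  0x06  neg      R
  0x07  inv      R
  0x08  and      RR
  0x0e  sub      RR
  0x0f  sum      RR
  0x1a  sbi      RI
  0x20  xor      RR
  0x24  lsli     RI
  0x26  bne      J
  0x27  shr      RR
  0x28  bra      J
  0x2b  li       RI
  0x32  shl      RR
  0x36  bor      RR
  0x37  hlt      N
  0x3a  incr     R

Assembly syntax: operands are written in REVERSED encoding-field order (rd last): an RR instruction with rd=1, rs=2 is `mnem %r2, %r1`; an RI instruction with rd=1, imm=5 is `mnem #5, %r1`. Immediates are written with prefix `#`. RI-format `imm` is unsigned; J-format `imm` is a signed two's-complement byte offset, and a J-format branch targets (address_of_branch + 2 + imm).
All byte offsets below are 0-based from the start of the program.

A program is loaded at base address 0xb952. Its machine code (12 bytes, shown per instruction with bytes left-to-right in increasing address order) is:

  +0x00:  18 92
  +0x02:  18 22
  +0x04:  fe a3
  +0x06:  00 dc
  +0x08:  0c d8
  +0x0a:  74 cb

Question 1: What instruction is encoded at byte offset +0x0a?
[0a] 74 cb → 0xcb74
  op=0xcb74>>10=0x32 ⇒ shl (RR)
  [9:6] rd=13 = %r13
  [5:2] rs=13 = %r13

shl %r13, %r13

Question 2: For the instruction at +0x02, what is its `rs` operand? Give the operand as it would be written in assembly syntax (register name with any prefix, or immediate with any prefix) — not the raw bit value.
off 0x02: read 18 22 as little → 0x2218
  top 6b → 0x8 → and [RR]
  rd: (w>>6)&0xf=0x8 → %r8
  rs: (w>>2)&0xf=0x6 → %r6

%r6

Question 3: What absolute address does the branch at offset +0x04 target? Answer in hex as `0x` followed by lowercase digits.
0xb956

+0x04: fe a3 ⇒ word 0xa3fe (little)
  top 6b → 0x28 → bra [J]
  imm: (w>>0)&0x3ff=0x3fe (s10→-2) → #-2
  target = base 0xb952 + off 0x04 + 2 + imm -2 = 0xb956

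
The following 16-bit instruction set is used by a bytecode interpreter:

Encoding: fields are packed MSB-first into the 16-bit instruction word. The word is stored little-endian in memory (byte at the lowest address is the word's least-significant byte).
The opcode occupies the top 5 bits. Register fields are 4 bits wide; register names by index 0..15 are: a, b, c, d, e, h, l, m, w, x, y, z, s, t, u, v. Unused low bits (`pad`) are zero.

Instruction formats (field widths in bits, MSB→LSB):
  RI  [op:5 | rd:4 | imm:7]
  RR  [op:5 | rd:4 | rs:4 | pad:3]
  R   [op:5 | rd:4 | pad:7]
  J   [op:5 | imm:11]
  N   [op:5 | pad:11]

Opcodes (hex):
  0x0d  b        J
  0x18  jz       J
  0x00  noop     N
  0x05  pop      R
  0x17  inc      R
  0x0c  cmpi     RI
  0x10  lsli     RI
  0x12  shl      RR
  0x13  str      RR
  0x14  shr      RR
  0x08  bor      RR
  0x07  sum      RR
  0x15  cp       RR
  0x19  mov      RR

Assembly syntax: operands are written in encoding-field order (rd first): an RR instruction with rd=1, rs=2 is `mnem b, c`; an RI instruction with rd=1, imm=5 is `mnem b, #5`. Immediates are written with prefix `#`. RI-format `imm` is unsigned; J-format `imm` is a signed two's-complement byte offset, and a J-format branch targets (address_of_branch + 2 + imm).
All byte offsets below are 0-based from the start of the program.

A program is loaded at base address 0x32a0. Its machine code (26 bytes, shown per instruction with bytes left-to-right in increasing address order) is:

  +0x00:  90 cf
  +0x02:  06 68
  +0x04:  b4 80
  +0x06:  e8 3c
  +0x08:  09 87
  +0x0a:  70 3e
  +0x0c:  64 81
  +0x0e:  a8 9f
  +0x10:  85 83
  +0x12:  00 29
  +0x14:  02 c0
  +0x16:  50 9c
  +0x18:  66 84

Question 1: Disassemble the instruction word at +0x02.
@+02  little-endian(06 68) = 0x6806
  opcode bits[15:11]=0xd: b/J
  imm@[10:0]=0x6 ⇒ #6

b #6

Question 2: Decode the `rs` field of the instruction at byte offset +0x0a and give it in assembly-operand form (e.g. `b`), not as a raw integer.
u

@+0a  little-endian(70 3e) = 0x3e70
  top 5b → 0x7 → sum [RR]
  [10:7] rd=12 = s
  [6:3] rs=14 = u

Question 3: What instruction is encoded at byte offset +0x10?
lsli m, #5

+0x10: 85 83 ⇒ word 0x8385 (little)
  opcode bits[15:11]=0x10: lsli/RI
  [10:7] rd=7 = m
  [6:0] imm=5 = #5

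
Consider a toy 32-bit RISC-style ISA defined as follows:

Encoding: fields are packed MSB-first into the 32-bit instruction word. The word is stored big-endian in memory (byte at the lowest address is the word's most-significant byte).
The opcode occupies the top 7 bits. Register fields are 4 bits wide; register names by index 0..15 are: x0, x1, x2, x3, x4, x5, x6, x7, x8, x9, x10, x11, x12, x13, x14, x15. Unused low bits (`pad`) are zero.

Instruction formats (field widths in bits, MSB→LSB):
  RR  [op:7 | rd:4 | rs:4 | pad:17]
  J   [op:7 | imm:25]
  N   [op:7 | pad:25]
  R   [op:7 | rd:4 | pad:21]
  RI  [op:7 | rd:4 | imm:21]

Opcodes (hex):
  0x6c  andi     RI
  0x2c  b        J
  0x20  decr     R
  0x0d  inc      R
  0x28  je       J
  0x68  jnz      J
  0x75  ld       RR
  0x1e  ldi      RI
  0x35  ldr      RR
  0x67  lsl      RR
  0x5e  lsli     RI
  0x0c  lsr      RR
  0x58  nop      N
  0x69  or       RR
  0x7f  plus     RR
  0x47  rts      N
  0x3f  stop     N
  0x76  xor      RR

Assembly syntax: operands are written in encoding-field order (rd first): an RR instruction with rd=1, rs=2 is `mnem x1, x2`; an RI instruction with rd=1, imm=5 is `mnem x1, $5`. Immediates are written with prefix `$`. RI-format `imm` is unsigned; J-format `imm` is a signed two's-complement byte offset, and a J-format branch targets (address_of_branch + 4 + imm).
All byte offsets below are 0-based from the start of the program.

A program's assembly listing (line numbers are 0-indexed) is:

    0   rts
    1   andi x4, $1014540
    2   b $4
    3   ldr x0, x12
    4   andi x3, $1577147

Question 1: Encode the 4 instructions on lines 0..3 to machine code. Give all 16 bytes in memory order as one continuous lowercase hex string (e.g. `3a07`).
0. rts fields op=0x47:7|pad=0:25 → word 8e000000h → 8e 00 00 00
1. andi fields op=0x6c:7|rd=4:4|imm=1014540:21 → word d88f7b0ch → d8 8f 7b 0c
2. b fields op=0x2c:7|imm=4:25 → word 58000004h → 58 00 00 04
3. ldr fields op=0x35:7|rd=0:4|rs=12:4|pad=0:17 → word 6a180000h → 6a 18 00 00

8e000000d88f7b0c580000046a180000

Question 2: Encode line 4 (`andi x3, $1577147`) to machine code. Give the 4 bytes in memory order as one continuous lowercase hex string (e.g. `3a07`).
line 4 (andi): pack op=0x6c:7|rd=3:4|imm=1577147:21 = 0xd87810bb; big→ d8 78 10 bb

d87810bb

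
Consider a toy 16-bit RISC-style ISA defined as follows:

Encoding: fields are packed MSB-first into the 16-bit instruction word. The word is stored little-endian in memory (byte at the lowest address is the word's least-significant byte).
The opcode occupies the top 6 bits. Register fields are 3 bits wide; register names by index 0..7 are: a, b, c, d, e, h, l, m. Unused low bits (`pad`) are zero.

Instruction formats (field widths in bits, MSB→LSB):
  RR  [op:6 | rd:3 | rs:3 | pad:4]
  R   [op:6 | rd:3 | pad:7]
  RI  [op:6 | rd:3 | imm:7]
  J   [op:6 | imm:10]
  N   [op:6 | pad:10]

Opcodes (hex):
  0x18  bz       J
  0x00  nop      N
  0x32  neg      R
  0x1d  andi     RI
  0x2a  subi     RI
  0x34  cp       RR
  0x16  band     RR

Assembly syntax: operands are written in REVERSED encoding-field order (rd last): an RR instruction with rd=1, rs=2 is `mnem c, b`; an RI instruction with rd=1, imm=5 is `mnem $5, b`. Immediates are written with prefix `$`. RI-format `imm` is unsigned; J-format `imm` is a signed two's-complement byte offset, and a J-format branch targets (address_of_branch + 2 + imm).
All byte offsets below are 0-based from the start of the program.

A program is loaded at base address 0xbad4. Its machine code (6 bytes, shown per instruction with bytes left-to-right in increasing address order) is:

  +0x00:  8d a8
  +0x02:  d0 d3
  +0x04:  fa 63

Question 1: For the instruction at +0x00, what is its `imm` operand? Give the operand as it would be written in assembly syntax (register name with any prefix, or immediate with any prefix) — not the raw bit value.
[00] 8d a8 → 0xa88d
  opcode bits[15:10]=0x2a: subi/RI
  [9:7] rd=1 = b
  [6:0] imm=13 = $13

$13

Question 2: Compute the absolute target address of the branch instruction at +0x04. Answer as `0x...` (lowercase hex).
0xbad4

+0x04: fa 63 ⇒ word 0x63fa (little)
  opcode bits[15:10]=0x18: bz/J
  imm: (w>>0)&0x3ff=0x3fa (s10→-6) → $-6
  target = base 0xbad4 + off 0x04 + 2 + imm -6 = 0xbad4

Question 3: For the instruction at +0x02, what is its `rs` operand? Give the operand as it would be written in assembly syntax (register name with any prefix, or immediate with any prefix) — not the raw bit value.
off 0x02: read d0 d3 as little → 0xd3d0
  opcode bits[15:10]=0x34: cp/RR
  rd@[9:7]=0x7 ⇒ m
  rs@[6:4]=0x5 ⇒ h

h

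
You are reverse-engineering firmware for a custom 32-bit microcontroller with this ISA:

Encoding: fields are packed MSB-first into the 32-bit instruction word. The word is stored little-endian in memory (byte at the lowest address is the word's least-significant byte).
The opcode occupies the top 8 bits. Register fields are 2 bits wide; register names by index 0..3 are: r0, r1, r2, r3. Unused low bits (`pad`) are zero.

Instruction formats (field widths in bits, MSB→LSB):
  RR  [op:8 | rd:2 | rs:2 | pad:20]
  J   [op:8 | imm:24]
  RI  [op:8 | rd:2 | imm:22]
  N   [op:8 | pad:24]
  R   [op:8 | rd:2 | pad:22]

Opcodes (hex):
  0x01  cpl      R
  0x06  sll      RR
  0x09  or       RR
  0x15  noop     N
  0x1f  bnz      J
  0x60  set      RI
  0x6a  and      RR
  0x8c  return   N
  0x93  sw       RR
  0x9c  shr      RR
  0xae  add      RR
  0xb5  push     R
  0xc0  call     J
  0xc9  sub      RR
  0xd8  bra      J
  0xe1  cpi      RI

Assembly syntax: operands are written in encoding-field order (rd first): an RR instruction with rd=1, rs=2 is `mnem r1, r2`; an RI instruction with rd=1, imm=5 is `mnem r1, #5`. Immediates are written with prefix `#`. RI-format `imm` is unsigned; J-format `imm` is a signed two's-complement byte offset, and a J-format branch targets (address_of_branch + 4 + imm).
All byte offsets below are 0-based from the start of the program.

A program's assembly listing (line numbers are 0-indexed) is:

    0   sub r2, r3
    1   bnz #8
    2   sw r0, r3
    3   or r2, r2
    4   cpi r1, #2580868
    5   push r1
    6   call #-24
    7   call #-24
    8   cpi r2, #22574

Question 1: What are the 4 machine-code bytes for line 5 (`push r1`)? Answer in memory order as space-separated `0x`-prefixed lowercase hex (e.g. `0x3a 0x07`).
5. push fields op=0xb5:8|rd=1:2|pad=0:22 → word b5400000h → 00 00 40 b5

0x00 0x00 0x40 0xb5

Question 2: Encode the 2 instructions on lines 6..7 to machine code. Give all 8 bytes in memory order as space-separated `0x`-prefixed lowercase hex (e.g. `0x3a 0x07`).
0xe8 0xff 0xff 0xc0 0xe8 0xff 0xff 0xc0

L6: call op=0xc0:8|imm=-24:24 ⇒ 0xc0ffffe8 ⇒ little e8 ff ff c0
L7: call op=0xc0:8|imm=-24:24 ⇒ 0xc0ffffe8 ⇒ little e8 ff ff c0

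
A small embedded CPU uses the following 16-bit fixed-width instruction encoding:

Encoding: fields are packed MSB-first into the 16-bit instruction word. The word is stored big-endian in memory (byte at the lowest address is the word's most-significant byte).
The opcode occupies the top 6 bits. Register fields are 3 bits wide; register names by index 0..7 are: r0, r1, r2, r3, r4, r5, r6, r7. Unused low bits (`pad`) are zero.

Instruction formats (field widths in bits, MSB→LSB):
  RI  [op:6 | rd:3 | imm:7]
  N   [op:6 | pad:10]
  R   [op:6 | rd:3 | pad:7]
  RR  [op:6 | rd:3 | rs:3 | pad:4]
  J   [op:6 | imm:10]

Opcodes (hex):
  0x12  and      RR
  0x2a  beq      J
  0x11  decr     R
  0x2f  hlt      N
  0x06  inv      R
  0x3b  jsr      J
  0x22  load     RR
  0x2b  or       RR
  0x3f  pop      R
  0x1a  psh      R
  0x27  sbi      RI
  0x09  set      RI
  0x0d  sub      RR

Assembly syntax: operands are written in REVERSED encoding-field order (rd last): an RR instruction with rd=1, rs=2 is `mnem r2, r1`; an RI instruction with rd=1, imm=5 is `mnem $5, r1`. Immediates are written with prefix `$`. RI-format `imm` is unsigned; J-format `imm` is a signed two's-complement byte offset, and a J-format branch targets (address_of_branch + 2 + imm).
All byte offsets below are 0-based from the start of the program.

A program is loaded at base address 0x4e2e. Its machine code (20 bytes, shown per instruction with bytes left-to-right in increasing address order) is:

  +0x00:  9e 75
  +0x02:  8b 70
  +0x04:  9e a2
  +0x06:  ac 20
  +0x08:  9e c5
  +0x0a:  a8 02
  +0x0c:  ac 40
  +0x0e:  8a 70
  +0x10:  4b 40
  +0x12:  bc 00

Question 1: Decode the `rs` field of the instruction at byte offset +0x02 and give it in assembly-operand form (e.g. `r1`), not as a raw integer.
r7

+0x02: 8b 70 ⇒ word 0x8b70 (big)
  opcode bits[15:10]=0x22: load/RR
  rd@[9:7]=0x6 ⇒ r6
  rs@[6:4]=0x7 ⇒ r7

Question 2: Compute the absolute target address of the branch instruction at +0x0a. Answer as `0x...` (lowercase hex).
0x4e3c

@+0a  big-endian(a8 02) = 0xa802
  op=0xa802>>10=0x2a ⇒ beq (J)
  [9:0] imm=2 = $2
  target = base 0x4e2e + off 0x0a + 2 + imm 2 = 0x4e3c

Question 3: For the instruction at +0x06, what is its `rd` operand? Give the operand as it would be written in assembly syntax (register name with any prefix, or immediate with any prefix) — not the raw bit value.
@+06  big-endian(ac 20) = 0xac20
  op=0xac20>>10=0x2b ⇒ or (RR)
  rd@[9:7]=0x0 ⇒ r0
  rs@[6:4]=0x2 ⇒ r2

r0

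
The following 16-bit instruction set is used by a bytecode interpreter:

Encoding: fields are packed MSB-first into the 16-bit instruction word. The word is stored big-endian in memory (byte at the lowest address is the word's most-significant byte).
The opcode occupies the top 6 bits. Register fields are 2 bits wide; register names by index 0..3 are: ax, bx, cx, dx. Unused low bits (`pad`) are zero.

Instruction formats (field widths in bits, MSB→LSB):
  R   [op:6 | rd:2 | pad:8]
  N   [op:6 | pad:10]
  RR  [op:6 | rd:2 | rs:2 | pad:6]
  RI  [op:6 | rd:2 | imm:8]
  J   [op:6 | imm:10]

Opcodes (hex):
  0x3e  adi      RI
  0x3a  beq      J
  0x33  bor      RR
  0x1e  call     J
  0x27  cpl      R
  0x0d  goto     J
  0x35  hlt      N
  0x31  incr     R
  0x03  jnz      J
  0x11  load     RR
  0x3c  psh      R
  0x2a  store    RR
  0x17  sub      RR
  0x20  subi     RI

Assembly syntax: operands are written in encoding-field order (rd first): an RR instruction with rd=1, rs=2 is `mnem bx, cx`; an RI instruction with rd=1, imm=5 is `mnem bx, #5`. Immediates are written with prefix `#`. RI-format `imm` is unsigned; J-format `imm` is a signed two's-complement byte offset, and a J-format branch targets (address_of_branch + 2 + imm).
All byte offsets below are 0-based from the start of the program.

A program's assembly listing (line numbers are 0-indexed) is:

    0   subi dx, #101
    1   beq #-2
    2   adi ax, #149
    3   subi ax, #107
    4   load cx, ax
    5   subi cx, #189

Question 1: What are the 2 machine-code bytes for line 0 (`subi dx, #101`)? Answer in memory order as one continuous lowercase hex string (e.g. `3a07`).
line 0 (subi): pack op=0x20:6|rd=3:2|imm=101:8 = 0x8365; big→ 83 65

8365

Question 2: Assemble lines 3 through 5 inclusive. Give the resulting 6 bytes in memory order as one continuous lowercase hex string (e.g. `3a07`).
line 3 (subi): pack op=0x20:6|rd=0:2|imm=107:8 = 0x806b; big→ 80 6b
line 4 (load): pack op=0x11:6|rd=2:2|rs=0:2|pad=0:6 = 0x4600; big→ 46 00
line 5 (subi): pack op=0x20:6|rd=2:2|imm=189:8 = 0x82bd; big→ 82 bd

806b460082bd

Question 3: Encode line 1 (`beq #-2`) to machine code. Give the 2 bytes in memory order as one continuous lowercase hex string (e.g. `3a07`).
ebfe

line 1 (beq): pack op=0x3a:6|imm=-2:10 = 0xebfe; big→ eb fe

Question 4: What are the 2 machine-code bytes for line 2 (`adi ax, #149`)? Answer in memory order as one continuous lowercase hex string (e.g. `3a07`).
f895

line 2 (adi): pack op=0x3e:6|rd=0:2|imm=149:8 = 0xf895; big→ f8 95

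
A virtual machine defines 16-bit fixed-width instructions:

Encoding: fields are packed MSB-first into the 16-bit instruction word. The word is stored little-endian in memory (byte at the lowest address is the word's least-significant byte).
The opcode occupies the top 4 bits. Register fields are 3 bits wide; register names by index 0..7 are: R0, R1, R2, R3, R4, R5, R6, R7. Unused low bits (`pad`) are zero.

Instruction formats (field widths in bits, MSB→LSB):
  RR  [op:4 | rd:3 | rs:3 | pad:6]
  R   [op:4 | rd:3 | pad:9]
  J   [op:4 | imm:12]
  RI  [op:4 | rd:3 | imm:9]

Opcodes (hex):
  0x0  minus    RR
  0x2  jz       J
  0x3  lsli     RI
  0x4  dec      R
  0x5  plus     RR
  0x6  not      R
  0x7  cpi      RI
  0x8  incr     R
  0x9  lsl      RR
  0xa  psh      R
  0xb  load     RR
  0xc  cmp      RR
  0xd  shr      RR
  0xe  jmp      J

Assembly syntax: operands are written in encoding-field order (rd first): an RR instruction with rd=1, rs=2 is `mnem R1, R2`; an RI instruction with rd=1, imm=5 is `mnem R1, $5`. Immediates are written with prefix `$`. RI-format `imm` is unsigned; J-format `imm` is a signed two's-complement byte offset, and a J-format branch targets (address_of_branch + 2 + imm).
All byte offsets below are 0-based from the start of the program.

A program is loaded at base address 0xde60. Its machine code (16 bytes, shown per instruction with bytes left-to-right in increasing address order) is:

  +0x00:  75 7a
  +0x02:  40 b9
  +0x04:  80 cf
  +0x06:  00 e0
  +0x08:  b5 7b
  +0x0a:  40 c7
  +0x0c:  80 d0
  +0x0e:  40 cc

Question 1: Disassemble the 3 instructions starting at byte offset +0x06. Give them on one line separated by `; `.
jmp $0; cpi R5, $437; cmp R3, R5

@+06  little-endian(00 e0) = 0xe000
  top 4b → 0xe → jmp [J]
  imm@[11:0]=0x0 ⇒ $0
@+08  little-endian(b5 7b) = 0x7bb5
  top 4b → 0x7 → cpi [RI]
  rd@[11:9]=0x5 ⇒ R5
  imm@[8:0]=0x1b5 ⇒ $437
@+0a  little-endian(40 c7) = 0xc740
  top 4b → 0xc → cmp [RR]
  rd@[11:9]=0x3 ⇒ R3
  rs@[8:6]=0x5 ⇒ R5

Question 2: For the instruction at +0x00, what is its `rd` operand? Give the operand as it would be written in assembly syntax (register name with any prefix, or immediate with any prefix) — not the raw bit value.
+0x00: 75 7a ⇒ word 0x7a75 (little)
  opcode bits[15:12]=0x7: cpi/RI
  [11:9] rd=5 = R5
  [8:0] imm=117 = $117

R5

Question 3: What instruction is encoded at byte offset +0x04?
off 0x04: read 80 cf as little → 0xcf80
  top 4b → 0xc → cmp [RR]
  [11:9] rd=7 = R7
  [8:6] rs=6 = R6

cmp R7, R6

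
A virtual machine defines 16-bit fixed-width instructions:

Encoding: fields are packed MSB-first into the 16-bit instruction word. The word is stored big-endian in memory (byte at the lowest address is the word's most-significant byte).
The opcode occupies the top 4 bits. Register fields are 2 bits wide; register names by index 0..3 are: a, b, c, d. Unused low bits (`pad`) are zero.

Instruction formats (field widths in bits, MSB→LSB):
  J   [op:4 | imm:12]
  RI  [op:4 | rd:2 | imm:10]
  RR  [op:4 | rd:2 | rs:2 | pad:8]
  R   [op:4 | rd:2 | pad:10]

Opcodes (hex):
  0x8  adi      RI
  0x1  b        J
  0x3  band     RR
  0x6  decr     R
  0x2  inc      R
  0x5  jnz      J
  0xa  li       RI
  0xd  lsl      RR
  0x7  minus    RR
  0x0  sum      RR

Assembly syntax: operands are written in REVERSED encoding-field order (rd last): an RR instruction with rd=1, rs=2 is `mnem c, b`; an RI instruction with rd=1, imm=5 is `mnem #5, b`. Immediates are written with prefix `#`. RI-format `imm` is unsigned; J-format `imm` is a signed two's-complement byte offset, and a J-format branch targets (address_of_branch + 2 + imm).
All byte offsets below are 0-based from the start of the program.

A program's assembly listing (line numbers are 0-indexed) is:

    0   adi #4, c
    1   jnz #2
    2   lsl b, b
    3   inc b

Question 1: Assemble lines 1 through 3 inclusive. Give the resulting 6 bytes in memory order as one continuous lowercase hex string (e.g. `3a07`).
line 1 (jnz): pack op=0x5:4|imm=2:12 = 0x5002; big→ 50 02
line 2 (lsl): pack op=0xd:4|rd=1:2|rs=1:2|pad=0:8 = 0xd500; big→ d5 00
line 3 (inc): pack op=0x2:4|rd=1:2|pad=0:10 = 0x2400; big→ 24 00

5002d5002400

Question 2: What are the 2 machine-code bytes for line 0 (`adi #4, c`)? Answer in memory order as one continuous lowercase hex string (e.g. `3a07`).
8804

L0: adi op=0x8:4|rd=2:2|imm=4:10 ⇒ 0x8804 ⇒ big 88 04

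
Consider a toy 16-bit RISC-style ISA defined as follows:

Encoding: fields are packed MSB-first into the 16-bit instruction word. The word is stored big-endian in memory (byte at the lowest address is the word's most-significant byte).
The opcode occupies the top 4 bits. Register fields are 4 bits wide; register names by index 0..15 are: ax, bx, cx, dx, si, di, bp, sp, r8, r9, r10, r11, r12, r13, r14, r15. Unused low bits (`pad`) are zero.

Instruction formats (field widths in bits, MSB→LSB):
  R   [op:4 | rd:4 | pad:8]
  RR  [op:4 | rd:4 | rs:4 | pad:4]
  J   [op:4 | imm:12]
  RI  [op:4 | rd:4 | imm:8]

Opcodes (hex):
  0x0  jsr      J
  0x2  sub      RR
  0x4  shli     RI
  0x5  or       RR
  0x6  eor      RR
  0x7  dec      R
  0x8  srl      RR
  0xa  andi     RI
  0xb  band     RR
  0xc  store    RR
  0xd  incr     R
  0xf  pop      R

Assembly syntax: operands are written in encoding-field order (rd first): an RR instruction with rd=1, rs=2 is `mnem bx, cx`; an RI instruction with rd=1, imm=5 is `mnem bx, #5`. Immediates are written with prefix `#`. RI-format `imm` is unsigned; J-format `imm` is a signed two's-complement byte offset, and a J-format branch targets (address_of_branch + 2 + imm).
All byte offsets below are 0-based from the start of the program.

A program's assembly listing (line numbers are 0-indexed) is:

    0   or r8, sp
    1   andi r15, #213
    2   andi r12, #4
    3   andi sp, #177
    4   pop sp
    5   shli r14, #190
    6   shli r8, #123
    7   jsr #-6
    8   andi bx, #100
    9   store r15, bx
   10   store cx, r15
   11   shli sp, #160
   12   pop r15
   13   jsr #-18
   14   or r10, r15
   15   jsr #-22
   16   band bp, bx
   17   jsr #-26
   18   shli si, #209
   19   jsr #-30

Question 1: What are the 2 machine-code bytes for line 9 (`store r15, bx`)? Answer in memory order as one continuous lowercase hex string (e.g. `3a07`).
line 9 (store): pack op=0xc:4|rd=15:4|rs=1:4|pad=0:4 = 0xcf10; big→ cf 10

cf10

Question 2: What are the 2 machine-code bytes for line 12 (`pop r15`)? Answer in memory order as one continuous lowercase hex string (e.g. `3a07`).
12. pop fields op=0xf:4|rd=15:4|pad=0:8 → word ff00h → ff 00

ff00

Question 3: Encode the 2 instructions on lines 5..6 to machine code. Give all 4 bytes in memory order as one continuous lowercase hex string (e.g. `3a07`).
4ebe487b

5. shli fields op=0x4:4|rd=14:4|imm=190:8 → word 4ebeh → 4e be
6. shli fields op=0x4:4|rd=8:4|imm=123:8 → word 487bh → 48 7b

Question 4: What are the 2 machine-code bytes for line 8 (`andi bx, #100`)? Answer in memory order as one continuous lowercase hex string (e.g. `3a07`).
a164

L8: andi op=0xa:4|rd=1:4|imm=100:8 ⇒ 0xa164 ⇒ big a1 64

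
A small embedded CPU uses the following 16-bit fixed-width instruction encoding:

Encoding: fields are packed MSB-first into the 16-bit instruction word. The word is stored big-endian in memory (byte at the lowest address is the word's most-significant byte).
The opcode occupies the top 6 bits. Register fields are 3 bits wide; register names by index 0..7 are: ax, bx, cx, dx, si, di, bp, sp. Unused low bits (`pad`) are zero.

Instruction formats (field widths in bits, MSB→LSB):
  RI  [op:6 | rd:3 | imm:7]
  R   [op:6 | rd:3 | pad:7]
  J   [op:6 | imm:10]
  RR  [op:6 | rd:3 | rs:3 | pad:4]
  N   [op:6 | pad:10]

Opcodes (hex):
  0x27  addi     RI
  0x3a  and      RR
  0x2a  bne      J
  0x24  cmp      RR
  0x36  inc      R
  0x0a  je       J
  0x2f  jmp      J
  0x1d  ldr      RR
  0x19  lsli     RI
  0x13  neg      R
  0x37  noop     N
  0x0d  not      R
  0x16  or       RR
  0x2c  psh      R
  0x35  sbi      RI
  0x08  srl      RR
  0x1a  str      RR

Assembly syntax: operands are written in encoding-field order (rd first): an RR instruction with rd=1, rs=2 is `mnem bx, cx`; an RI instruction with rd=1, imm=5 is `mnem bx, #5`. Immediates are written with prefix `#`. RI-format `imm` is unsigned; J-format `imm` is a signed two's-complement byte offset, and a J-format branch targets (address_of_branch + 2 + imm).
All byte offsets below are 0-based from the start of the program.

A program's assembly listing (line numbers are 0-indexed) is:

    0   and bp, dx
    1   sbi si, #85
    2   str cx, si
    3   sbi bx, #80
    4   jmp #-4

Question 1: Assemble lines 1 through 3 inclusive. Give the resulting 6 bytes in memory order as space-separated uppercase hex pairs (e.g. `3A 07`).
D6 55 69 40 D4 D0

L1: sbi op=0x35:6|rd=4:3|imm=85:7 ⇒ 0xd655 ⇒ big d6 55
L2: str op=0x1a:6|rd=2:3|rs=4:3|pad=0:4 ⇒ 0x6940 ⇒ big 69 40
L3: sbi op=0x35:6|rd=1:3|imm=80:7 ⇒ 0xd4d0 ⇒ big d4 d0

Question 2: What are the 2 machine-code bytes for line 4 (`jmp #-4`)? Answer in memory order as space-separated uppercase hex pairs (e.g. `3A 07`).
L4: jmp op=0x2f:6|imm=-4:10 ⇒ 0xbffc ⇒ big bf fc

BF FC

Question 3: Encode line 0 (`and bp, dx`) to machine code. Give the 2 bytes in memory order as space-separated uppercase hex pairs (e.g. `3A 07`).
EB 30

0. and fields op=0x3a:6|rd=6:3|rs=3:3|pad=0:4 → word eb30h → eb 30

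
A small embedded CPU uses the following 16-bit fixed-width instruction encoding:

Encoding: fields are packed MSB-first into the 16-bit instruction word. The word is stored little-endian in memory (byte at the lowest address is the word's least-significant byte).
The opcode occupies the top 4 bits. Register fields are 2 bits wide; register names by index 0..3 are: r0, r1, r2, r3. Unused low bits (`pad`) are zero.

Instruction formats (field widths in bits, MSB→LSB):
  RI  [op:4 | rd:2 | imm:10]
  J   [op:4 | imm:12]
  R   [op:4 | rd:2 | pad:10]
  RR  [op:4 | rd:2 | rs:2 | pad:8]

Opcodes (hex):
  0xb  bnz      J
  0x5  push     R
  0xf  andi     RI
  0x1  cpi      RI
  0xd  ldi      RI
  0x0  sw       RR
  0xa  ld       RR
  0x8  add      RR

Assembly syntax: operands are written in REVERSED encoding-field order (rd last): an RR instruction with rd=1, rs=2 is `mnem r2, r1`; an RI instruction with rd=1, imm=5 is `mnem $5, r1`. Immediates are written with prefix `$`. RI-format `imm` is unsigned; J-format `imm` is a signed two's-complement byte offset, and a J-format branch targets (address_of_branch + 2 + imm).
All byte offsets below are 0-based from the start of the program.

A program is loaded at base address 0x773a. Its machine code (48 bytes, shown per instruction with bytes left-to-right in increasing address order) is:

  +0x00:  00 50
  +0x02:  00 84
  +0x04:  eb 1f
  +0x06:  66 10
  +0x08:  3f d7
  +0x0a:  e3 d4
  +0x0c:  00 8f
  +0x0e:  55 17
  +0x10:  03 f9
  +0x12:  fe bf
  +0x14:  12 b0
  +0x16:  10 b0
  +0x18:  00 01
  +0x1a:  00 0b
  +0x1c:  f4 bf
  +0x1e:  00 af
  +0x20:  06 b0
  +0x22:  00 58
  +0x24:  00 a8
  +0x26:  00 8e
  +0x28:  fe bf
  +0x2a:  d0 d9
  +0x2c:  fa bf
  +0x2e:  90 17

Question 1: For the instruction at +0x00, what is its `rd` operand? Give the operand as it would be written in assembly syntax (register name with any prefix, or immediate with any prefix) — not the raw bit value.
r0

+0x00: 00 50 ⇒ word 0x5000 (little)
  opcode bits[15:12]=0x5: push/R
  [11:10] rd=0 = r0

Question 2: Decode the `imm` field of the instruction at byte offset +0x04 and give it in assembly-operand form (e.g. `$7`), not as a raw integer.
$1003

+0x04: eb 1f ⇒ word 0x1feb (little)
  top 4b → 0x1 → cpi [RI]
  [11:10] rd=3 = r3
  [9:0] imm=1003 = $1003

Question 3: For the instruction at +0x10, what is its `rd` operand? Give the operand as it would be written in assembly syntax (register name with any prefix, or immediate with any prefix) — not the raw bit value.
r2

+0x10: 03 f9 ⇒ word 0xf903 (little)
  top 4b → 0xf → andi [RI]
  rd: (w>>10)&0x3=0x2 → r2
  imm: (w>>0)&0x3ff=0x103 → $259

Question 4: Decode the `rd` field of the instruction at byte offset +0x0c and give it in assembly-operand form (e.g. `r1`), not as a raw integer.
@+0c  little-endian(00 8f) = 0x8f00
  opcode bits[15:12]=0x8: add/RR
  [11:10] rd=3 = r3
  [9:8] rs=3 = r3

r3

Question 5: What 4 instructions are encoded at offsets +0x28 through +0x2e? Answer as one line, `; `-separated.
[28] fe bf → 0xbffe
  opcode bits[15:12]=0xb: bnz/J
  imm: (w>>0)&0xfff=0xffe (s12→-2) → $-2
[2a] d0 d9 → 0xd9d0
  opcode bits[15:12]=0xd: ldi/RI
  rd: (w>>10)&0x3=0x2 → r2
  imm: (w>>0)&0x3ff=0x1d0 → $464
[2c] fa bf → 0xbffa
  opcode bits[15:12]=0xb: bnz/J
  imm: (w>>0)&0xfff=0xffa (s12→-6) → $-6
[2e] 90 17 → 0x1790
  opcode bits[15:12]=0x1: cpi/RI
  rd: (w>>10)&0x3=0x1 → r1
  imm: (w>>0)&0x3ff=0x390 → $912

bnz $-2; ldi $464, r2; bnz $-6; cpi $912, r1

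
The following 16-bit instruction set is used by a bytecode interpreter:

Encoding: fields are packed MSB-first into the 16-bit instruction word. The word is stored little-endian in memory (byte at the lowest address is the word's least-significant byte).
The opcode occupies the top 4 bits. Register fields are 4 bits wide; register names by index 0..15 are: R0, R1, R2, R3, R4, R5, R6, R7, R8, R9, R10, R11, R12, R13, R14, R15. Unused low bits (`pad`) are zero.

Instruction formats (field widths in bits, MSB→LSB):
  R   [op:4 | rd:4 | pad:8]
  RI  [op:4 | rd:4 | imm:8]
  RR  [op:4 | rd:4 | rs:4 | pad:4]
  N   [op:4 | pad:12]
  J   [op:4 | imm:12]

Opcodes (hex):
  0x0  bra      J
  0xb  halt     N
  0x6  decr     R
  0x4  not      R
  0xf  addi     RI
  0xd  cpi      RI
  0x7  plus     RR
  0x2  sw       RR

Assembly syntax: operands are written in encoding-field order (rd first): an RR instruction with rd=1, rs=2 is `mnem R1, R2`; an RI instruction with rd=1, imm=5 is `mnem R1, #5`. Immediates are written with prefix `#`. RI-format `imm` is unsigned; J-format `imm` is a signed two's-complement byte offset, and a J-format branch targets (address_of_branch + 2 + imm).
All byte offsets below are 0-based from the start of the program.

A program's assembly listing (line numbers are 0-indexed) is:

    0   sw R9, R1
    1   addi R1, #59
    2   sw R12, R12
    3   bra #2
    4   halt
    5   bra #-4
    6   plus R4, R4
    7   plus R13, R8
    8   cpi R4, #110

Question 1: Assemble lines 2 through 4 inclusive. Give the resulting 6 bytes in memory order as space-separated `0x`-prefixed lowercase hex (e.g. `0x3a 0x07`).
0xc0 0x2c 0x02 0x00 0x00 0xb0

2. sw fields op=0x2:4|rd=12:4|rs=12:4|pad=0:4 → word 2cc0h → c0 2c
3. bra fields op=0x0:4|imm=2:12 → word 0002h → 02 00
4. halt fields op=0xb:4|pad=0:12 → word b000h → 00 b0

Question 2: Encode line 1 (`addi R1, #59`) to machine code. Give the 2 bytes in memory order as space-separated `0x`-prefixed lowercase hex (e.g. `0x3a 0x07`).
0x3b 0xf1

L1: addi op=0xf:4|rd=1:4|imm=59:8 ⇒ 0xf13b ⇒ little 3b f1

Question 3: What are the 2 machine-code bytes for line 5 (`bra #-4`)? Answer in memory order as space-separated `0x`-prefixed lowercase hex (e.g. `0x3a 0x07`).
0xfc 0x0f

L5: bra op=0x0:4|imm=-4:12 ⇒ 0x0ffc ⇒ little fc 0f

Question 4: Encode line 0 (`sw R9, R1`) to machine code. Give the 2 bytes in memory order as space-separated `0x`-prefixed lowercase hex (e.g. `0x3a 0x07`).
0. sw fields op=0x2:4|rd=9:4|rs=1:4|pad=0:4 → word 2910h → 10 29

0x10 0x29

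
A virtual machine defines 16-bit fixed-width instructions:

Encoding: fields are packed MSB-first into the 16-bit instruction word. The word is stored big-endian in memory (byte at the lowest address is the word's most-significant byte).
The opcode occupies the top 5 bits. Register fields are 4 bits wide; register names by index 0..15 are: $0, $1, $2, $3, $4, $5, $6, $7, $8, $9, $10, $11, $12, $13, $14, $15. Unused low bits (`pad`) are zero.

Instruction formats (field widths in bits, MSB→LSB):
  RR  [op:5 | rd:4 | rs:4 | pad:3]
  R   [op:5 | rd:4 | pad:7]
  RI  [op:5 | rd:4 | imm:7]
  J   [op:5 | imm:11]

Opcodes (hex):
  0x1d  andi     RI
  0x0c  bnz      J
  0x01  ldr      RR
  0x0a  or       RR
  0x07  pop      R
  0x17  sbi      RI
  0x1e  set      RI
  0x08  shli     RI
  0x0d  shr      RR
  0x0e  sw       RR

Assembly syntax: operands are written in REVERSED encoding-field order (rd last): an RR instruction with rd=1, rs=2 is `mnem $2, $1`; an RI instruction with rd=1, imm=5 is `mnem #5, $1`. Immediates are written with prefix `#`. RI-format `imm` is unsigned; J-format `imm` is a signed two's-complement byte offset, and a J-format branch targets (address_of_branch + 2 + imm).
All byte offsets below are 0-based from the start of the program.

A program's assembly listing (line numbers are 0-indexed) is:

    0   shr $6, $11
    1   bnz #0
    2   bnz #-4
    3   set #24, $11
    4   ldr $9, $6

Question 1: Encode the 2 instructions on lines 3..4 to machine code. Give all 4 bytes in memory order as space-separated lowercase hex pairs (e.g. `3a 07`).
line 3 (set): pack op=0x1e:5|rd=11:4|imm=24:7 = 0xf598; big→ f5 98
line 4 (ldr): pack op=0x1:5|rd=6:4|rs=9:4|pad=0:3 = 0x0b48; big→ 0b 48

f5 98 0b 48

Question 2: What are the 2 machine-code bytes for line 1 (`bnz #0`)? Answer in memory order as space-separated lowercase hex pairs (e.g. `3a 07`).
line 1 (bnz): pack op=0xc:5|imm=0:11 = 0x6000; big→ 60 00

60 00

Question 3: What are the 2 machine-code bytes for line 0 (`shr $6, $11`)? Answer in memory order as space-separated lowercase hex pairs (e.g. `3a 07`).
L0: shr op=0xd:5|rd=11:4|rs=6:4|pad=0:3 ⇒ 0x6db0 ⇒ big 6d b0

6d b0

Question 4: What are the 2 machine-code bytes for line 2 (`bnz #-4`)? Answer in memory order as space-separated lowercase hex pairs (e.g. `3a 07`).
2. bnz fields op=0xc:5|imm=-4:11 → word 67fch → 67 fc

67 fc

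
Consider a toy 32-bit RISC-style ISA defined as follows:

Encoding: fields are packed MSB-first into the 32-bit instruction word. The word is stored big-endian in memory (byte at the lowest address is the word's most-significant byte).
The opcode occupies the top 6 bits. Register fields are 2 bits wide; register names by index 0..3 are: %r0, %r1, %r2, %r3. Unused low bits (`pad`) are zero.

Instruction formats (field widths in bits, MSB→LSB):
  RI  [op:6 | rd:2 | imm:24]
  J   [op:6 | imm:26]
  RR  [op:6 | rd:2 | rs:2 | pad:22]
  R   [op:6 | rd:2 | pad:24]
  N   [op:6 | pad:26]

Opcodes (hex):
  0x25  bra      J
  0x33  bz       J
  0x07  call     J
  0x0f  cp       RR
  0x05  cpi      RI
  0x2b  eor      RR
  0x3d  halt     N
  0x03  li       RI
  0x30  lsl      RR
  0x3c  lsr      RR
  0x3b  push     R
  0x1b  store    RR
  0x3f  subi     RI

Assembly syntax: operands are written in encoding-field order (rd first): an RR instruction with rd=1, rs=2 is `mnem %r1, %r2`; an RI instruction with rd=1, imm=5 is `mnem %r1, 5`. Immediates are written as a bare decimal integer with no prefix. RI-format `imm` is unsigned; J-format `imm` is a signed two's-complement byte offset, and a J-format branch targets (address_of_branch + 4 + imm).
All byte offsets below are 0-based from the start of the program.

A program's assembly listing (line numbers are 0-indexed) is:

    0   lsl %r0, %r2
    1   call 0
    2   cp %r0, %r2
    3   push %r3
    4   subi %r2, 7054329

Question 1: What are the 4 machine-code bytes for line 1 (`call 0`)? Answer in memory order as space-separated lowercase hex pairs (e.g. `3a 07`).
line 1 (call): pack op=0x7:6|imm=0:26 = 0x1c000000; big→ 1c 00 00 00

1c 00 00 00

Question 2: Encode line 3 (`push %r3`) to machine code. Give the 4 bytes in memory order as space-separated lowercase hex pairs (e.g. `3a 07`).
ef 00 00 00

3. push fields op=0x3b:6|rd=3:2|pad=0:24 → word ef000000h → ef 00 00 00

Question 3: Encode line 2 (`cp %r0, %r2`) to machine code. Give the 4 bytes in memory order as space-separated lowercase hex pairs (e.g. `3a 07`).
3c 80 00 00

line 2 (cp): pack op=0xf:6|rd=0:2|rs=2:2|pad=0:22 = 0x3c800000; big→ 3c 80 00 00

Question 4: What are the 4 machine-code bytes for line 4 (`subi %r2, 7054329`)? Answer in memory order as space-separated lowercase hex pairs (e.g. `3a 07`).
fe 6b a3 f9

L4: subi op=0x3f:6|rd=2:2|imm=7054329:24 ⇒ 0xfe6ba3f9 ⇒ big fe 6b a3 f9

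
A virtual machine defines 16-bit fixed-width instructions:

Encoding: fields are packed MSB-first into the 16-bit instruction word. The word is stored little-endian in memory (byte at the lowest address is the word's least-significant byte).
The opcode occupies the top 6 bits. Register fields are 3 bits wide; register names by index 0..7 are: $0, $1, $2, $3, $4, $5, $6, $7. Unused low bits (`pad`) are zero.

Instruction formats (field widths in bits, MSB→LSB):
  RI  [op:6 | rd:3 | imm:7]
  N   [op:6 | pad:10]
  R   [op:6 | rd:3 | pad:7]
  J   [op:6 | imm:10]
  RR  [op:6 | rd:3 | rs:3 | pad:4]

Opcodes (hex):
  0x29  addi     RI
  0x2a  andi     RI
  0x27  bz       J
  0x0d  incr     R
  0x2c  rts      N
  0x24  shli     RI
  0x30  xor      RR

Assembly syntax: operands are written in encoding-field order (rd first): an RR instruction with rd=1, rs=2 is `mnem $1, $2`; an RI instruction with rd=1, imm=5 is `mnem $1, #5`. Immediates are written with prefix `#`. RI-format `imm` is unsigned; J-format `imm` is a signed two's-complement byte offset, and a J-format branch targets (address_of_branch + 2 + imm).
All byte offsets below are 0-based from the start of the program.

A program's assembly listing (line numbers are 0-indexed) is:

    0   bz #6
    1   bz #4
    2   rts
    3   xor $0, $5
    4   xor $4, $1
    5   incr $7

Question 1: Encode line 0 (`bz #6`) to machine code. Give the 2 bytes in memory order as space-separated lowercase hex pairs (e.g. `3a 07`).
0. bz fields op=0x27:6|imm=6:10 → word 9c06h → 06 9c

06 9c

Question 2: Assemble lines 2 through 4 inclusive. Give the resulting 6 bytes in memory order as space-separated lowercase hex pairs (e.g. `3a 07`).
00 b0 50 c0 10 c2

2. rts fields op=0x2c:6|pad=0:10 → word b000h → 00 b0
3. xor fields op=0x30:6|rd=0:3|rs=5:3|pad=0:4 → word c050h → 50 c0
4. xor fields op=0x30:6|rd=4:3|rs=1:3|pad=0:4 → word c210h → 10 c2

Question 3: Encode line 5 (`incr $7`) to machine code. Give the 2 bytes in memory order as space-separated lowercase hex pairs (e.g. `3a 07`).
80 37

5. incr fields op=0xd:6|rd=7:3|pad=0:7 → word 3780h → 80 37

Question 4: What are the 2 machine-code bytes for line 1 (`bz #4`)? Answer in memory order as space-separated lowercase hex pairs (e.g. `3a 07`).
04 9c

line 1 (bz): pack op=0x27:6|imm=4:10 = 0x9c04; little→ 04 9c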